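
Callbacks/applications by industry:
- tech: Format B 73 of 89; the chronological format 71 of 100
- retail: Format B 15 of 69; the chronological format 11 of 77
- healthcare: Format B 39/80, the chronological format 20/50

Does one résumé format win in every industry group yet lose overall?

No

Tech: Format B 73/89 = 82.0%, the chronological format 71/100 = 71.0% → Format B
Retail: Format B 15/69 = 21.7%, the chronological format 11/77 = 14.3% → Format B
Healthcare: Format B 39/80 = 48.8%, the chronological format 20/50 = 40.0% → Format B
Overall: Format B 127/238 = 53.4%, the chronological format 102/227 = 44.9% → Format B
Format B wins overall and in every industry group — no reversal.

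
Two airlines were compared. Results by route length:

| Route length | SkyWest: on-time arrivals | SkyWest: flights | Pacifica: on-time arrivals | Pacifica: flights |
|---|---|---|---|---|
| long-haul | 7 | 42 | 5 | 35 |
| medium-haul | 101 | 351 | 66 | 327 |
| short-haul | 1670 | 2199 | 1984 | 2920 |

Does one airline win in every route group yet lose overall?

No

Long-haul: SkyWest 7/42 = 16.7%, Pacifica 5/35 = 14.3% → SkyWest
Medium-haul: SkyWest 101/351 = 28.8%, Pacifica 66/327 = 20.2% → SkyWest
Short-haul: SkyWest 1670/2199 = 75.9%, Pacifica 1984/2920 = 67.9% → SkyWest
Overall: SkyWest 1778/2592 = 68.6%, Pacifica 2055/3282 = 62.6% → SkyWest
SkyWest wins overall and in every route group — no reversal.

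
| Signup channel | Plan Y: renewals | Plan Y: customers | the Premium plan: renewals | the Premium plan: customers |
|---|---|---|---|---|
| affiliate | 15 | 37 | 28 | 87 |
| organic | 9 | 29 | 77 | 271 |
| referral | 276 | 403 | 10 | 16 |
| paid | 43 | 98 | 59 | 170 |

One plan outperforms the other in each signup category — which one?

Affiliate: Plan Y 15/37 = 40.5%, the Premium plan 28/87 = 32.2% → Plan Y
Organic: Plan Y 9/29 = 31.0%, the Premium plan 77/271 = 28.4% → Plan Y
Referral: Plan Y 276/403 = 68.5%, the Premium plan 10/16 = 62.5% → Plan Y
Paid: Plan Y 43/98 = 43.9%, the Premium plan 59/170 = 34.7% → Plan Y
Plan Y has the higher rate in all 4 groups.

Plan Y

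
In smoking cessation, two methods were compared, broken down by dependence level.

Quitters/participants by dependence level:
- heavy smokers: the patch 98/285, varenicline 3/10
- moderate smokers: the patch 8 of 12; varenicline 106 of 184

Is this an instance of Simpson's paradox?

Heavy smokers: the patch 98/285 = 34.4%, varenicline 3/10 = 30.0% → the patch
Moderate smokers: the patch 8/12 = 66.7%, varenicline 106/184 = 57.6% → the patch
Overall: the patch 106/297 = 35.7%, varenicline 109/194 = 56.2% → varenicline
The patch wins each dependence group but varenicline wins overall — the comparison reverses. The patch's participants skew toward heavy smokers, which has a lower base rate.

Yes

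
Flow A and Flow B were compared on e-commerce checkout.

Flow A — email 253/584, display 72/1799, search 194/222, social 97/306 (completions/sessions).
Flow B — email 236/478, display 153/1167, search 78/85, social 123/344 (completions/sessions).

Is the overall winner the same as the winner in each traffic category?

Email: Flow A 253/584 = 43.3%, Flow B 236/478 = 49.4% → Flow B
Display: Flow A 72/1799 = 4.0%, Flow B 153/1167 = 13.1% → Flow B
Search: Flow A 194/222 = 87.4%, Flow B 78/85 = 91.8% → Flow B
Social: Flow A 97/306 = 31.7%, Flow B 123/344 = 35.8% → Flow B
Overall: Flow A 616/2911 = 21.2%, Flow B 590/2074 = 28.4% → Flow B
Flow B wins overall and in every traffic group — no reversal.

Yes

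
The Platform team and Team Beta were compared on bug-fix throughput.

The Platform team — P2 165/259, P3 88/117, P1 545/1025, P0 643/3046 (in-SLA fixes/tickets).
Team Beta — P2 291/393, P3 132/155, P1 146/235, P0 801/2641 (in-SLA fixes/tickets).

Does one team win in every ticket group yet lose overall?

No

P2: the Platform team 165/259 = 63.7%, Team Beta 291/393 = 74.0% → Team Beta
P3: the Platform team 88/117 = 75.2%, Team Beta 132/155 = 85.2% → Team Beta
P1: the Platform team 545/1025 = 53.2%, Team Beta 146/235 = 62.1% → Team Beta
P0: the Platform team 643/3046 = 21.1%, Team Beta 801/2641 = 30.3% → Team Beta
Overall: the Platform team 1441/4447 = 32.4%, Team Beta 1370/3424 = 40.0% → Team Beta
Team Beta wins overall and in every ticket group — no reversal.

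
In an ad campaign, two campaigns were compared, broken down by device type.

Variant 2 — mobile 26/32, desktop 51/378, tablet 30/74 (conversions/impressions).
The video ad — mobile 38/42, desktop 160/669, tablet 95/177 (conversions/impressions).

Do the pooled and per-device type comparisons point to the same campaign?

Yes

Mobile: Variant 2 26/32 = 81.2%, the video ad 38/42 = 90.5% → the video ad
Desktop: Variant 2 51/378 = 13.5%, the video ad 160/669 = 23.9% → the video ad
Tablet: Variant 2 30/74 = 40.5%, the video ad 95/177 = 53.7% → the video ad
Overall: Variant 2 107/484 = 22.1%, the video ad 293/888 = 33.0% → the video ad
The video ad wins overall and in every device group — no reversal.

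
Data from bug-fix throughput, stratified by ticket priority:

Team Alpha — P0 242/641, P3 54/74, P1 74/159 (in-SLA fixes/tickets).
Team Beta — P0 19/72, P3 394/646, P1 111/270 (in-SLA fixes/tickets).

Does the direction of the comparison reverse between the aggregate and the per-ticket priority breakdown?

Yes

P0: Team Alpha 242/641 = 37.8%, Team Beta 19/72 = 26.4% → Team Alpha
P3: Team Alpha 54/74 = 73.0%, Team Beta 394/646 = 61.0% → Team Alpha
P1: Team Alpha 74/159 = 46.5%, Team Beta 111/270 = 41.1% → Team Alpha
Overall: Team Alpha 370/874 = 42.3%, Team Beta 524/988 = 53.0% → Team Beta
Team Alpha wins each ticket group but Team Beta wins overall — the comparison reverses. Team Alpha's tickets skew toward P0, which has a lower base rate.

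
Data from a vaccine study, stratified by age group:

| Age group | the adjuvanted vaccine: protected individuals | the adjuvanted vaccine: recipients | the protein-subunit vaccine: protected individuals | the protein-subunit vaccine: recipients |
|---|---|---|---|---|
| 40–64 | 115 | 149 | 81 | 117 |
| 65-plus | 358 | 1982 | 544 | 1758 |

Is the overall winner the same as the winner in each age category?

No

40–64: the adjuvanted vaccine 115/149 = 77.2%, the protein-subunit vaccine 81/117 = 69.2% → the adjuvanted vaccine
65-plus: the adjuvanted vaccine 358/1982 = 18.1%, the protein-subunit vaccine 544/1758 = 30.9% → the protein-subunit vaccine
Overall: the adjuvanted vaccine 473/2131 = 22.2%, the protein-subunit vaccine 625/1875 = 33.3% → the protein-subunit vaccine
Neither sweeps: the adjuvanted vaccine wins 1 of 2 groups, the protein-subunit vaccine wins 1. The protein-subunit vaccine wins overall but not every group — no Simpson reversal.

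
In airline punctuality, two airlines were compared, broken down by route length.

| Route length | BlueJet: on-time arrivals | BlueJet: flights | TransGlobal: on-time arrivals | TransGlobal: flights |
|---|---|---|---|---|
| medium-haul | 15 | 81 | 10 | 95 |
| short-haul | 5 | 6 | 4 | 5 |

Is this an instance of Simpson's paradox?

No

Medium-haul: BlueJet 15/81 = 18.5%, TransGlobal 10/95 = 10.5% → BlueJet
Short-haul: BlueJet 5/6 = 83.3%, TransGlobal 4/5 = 80.0% → BlueJet
Overall: BlueJet 20/87 = 23.0%, TransGlobal 14/100 = 14.0% → BlueJet
BlueJet wins overall and in every route group — no reversal.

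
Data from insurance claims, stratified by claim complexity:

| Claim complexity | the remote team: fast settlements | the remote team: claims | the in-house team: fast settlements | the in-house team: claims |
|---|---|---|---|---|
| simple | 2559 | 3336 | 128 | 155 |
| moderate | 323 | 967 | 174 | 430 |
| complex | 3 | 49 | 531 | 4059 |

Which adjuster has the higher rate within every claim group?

Simple: the remote team 2559/3336 = 76.7%, the in-house team 128/155 = 82.6% → the in-house team
Moderate: the remote team 323/967 = 33.4%, the in-house team 174/430 = 40.5% → the in-house team
Complex: the remote team 3/49 = 6.1%, the in-house team 531/4059 = 13.1% → the in-house team
The in-house team has the higher rate in all 3 groups.

the in-house team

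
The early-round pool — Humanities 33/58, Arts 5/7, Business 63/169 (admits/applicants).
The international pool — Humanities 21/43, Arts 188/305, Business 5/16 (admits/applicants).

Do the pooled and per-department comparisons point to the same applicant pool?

No

Humanities: the early-round pool 33/58 = 56.9%, the international pool 21/43 = 48.8% → the early-round pool
Arts: the early-round pool 5/7 = 71.4%, the international pool 188/305 = 61.6% → the early-round pool
Business: the early-round pool 63/169 = 37.3%, the international pool 5/16 = 31.2% → the early-round pool
Overall: the early-round pool 101/234 = 43.2%, the international pool 214/364 = 58.8% → the international pool
The early-round pool wins each department group but the international pool wins overall — the comparison reverses. The early-round pool's applicants skew toward Business, which has a lower base rate.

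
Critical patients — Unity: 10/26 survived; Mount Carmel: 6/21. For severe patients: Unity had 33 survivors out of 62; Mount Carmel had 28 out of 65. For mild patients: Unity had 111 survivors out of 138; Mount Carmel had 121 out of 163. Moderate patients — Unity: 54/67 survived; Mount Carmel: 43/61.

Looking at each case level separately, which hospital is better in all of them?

Unity

Critical: Unity 10/26 = 38.5%, Mount Carmel 6/21 = 28.6% → Unity
Severe: Unity 33/62 = 53.2%, Mount Carmel 28/65 = 43.1% → Unity
Mild: Unity 111/138 = 80.4%, Mount Carmel 121/163 = 74.2% → Unity
Moderate: Unity 54/67 = 80.6%, Mount Carmel 43/61 = 70.5% → Unity
Unity has the higher rate in all 4 groups.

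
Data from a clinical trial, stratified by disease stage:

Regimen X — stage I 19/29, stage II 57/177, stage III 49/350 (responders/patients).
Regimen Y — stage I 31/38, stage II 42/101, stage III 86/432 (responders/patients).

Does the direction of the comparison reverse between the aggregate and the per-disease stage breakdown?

No

Stage I: Regimen X 19/29 = 65.5%, Regimen Y 31/38 = 81.6% → Regimen Y
Stage II: Regimen X 57/177 = 32.2%, Regimen Y 42/101 = 41.6% → Regimen Y
Stage III: Regimen X 49/350 = 14.0%, Regimen Y 86/432 = 19.9% → Regimen Y
Overall: Regimen X 125/556 = 22.5%, Regimen Y 159/571 = 27.8% → Regimen Y
Regimen Y wins overall and in every disease group — no reversal.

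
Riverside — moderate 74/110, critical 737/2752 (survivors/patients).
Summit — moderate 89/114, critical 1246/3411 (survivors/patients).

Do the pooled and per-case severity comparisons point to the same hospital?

Moderate: Riverside 74/110 = 67.3%, Summit 89/114 = 78.1% → Summit
Critical: Riverside 737/2752 = 26.8%, Summit 1246/3411 = 36.5% → Summit
Overall: Riverside 811/2862 = 28.3%, Summit 1335/3525 = 37.9% → Summit
Summit wins overall and in every case group — no reversal.

Yes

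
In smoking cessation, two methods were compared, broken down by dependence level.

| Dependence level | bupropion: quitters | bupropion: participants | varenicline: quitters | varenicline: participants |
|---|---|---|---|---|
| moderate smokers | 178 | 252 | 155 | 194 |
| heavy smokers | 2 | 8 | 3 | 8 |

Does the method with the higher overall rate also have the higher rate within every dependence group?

Yes

Moderate smokers: bupropion 178/252 = 70.6%, varenicline 155/194 = 79.9% → varenicline
Heavy smokers: bupropion 2/8 = 25.0%, varenicline 3/8 = 37.5% → varenicline
Overall: bupropion 180/260 = 69.2%, varenicline 158/202 = 78.2% → varenicline
Varenicline wins overall and in every dependence group — no reversal.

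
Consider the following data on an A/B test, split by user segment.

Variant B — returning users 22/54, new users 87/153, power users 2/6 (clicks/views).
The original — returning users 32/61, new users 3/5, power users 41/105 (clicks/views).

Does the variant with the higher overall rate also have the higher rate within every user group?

Returning users: Variant B 22/54 = 40.7%, the original 32/61 = 52.5% → the original
New users: Variant B 87/153 = 56.9%, the original 3/5 = 60.0% → the original
Power users: Variant B 2/6 = 33.3%, the original 41/105 = 39.0% → the original
Overall: Variant B 111/213 = 52.1%, the original 76/171 = 44.4% → Variant B
The original wins each user group but Variant B wins overall — the comparison reverses. The original's views skew toward power users, which has a lower base rate.

No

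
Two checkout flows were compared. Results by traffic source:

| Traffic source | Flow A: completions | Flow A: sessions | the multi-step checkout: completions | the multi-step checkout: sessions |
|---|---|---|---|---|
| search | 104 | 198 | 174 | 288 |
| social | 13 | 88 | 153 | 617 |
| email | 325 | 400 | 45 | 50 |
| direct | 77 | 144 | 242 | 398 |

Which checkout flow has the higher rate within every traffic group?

Search: Flow A 104/198 = 52.5%, the multi-step checkout 174/288 = 60.4% → the multi-step checkout
Social: Flow A 13/88 = 14.8%, the multi-step checkout 153/617 = 24.8% → the multi-step checkout
Email: Flow A 325/400 = 81.2%, the multi-step checkout 45/50 = 90.0% → the multi-step checkout
Direct: Flow A 77/144 = 53.5%, the multi-step checkout 242/398 = 60.8% → the multi-step checkout
The multi-step checkout has the higher rate in all 4 groups.

the multi-step checkout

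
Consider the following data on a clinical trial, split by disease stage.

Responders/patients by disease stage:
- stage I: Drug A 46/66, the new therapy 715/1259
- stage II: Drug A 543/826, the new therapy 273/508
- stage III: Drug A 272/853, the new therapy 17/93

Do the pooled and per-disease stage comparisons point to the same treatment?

No

Stage I: Drug A 46/66 = 69.7%, the new therapy 715/1259 = 56.8% → Drug A
Stage II: Drug A 543/826 = 65.7%, the new therapy 273/508 = 53.7% → Drug A
Stage III: Drug A 272/853 = 31.9%, the new therapy 17/93 = 18.3% → Drug A
Overall: Drug A 861/1745 = 49.3%, the new therapy 1005/1860 = 54.0% → the new therapy
Drug A wins each disease group but the new therapy wins overall — the comparison reverses. Drug A's patients skew toward stage III, which has a lower base rate.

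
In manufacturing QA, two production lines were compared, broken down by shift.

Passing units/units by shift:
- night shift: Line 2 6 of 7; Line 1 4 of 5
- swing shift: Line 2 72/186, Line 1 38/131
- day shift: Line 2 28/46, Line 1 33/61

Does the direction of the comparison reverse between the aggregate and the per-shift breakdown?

Night shift: Line 2 6/7 = 85.7%, Line 1 4/5 = 80.0% → Line 2
Swing shift: Line 2 72/186 = 38.7%, Line 1 38/131 = 29.0% → Line 2
Day shift: Line 2 28/46 = 60.9%, Line 1 33/61 = 54.1% → Line 2
Overall: Line 2 106/239 = 44.4%, Line 1 75/197 = 38.1% → Line 2
Line 2 wins overall and in every shift group — no reversal.

No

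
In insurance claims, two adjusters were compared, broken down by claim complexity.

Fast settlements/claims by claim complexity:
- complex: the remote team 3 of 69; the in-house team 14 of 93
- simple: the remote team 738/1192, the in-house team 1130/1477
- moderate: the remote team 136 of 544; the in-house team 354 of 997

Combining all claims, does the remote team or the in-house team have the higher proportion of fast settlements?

the in-house team

Complex: the remote team 3/69 = 4.3%, the in-house team 14/93 = 15.1% → the in-house team
Simple: the remote team 738/1192 = 61.9%, the in-house team 1130/1477 = 76.5% → the in-house team
Moderate: the remote team 136/544 = 25.0%, the in-house team 354/997 = 35.5% → the in-house team
Overall: the remote team 877/1805 = 48.6%, the in-house team 1498/2567 = 58.4% → the in-house team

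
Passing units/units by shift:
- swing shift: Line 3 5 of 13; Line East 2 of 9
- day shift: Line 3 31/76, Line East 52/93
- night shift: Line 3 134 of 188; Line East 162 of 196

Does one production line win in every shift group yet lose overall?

No

Swing shift: Line 3 5/13 = 38.5%, Line East 2/9 = 22.2% → Line 3
Day shift: Line 3 31/76 = 40.8%, Line East 52/93 = 55.9% → Line East
Night shift: Line 3 134/188 = 71.3%, Line East 162/196 = 82.7% → Line East
Overall: Line 3 170/277 = 61.4%, Line East 216/298 = 72.5% → Line East
Neither sweeps: Line 3 wins 1 of 3 groups, Line East wins 2. Line East wins overall but not every group — no Simpson reversal.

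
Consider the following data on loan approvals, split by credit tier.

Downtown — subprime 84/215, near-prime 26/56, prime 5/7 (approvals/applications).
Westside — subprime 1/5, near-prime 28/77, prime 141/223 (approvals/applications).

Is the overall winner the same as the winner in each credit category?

No

Subprime: Downtown 84/215 = 39.1%, Westside 1/5 = 20.0% → Downtown
Near-prime: Downtown 26/56 = 46.4%, Westside 28/77 = 36.4% → Downtown
Prime: Downtown 5/7 = 71.4%, Westside 141/223 = 63.2% → Downtown
Overall: Downtown 115/278 = 41.4%, Westside 170/305 = 55.7% → Westside
Downtown wins each credit group but Westside wins overall — the comparison reverses. Downtown's applications skew toward subprime, which has a lower base rate.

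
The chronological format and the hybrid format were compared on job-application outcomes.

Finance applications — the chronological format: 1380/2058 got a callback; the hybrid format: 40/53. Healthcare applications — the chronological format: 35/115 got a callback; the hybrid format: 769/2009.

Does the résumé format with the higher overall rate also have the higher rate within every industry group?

Finance: the chronological format 1380/2058 = 67.1%, the hybrid format 40/53 = 75.5% → the hybrid format
Healthcare: the chronological format 35/115 = 30.4%, the hybrid format 769/2009 = 38.3% → the hybrid format
Overall: the chronological format 1415/2173 = 65.1%, the hybrid format 809/2062 = 39.2% → the chronological format
The hybrid format wins each industry group but the chronological format wins overall — the comparison reverses. The hybrid format's applications skew toward healthcare, which has a lower base rate.

No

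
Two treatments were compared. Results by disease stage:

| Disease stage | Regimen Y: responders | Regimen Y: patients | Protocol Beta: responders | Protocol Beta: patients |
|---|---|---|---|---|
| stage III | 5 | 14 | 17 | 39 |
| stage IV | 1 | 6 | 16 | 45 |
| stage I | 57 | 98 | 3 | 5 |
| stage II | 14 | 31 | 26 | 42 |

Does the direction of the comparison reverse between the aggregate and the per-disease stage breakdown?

Yes

Stage III: Regimen Y 5/14 = 35.7%, Protocol Beta 17/39 = 43.6% → Protocol Beta
Stage IV: Regimen Y 1/6 = 16.7%, Protocol Beta 16/45 = 35.6% → Protocol Beta
Stage I: Regimen Y 57/98 = 58.2%, Protocol Beta 3/5 = 60.0% → Protocol Beta
Stage II: Regimen Y 14/31 = 45.2%, Protocol Beta 26/42 = 61.9% → Protocol Beta
Overall: Regimen Y 77/149 = 51.7%, Protocol Beta 62/131 = 47.3% → Regimen Y
Protocol Beta wins each disease group but Regimen Y wins overall — the comparison reverses. Protocol Beta's patients skew toward stage IV, which has a lower base rate.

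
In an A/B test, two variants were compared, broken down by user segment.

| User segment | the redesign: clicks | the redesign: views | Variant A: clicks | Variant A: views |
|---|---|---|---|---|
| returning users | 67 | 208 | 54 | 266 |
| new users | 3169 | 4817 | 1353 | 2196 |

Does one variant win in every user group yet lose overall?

No

Returning users: the redesign 67/208 = 32.2%, Variant A 54/266 = 20.3% → the redesign
New users: the redesign 3169/4817 = 65.8%, Variant A 1353/2196 = 61.6% → the redesign
Overall: the redesign 3236/5025 = 64.4%, Variant A 1407/2462 = 57.1% → the redesign
The redesign wins overall and in every user group — no reversal.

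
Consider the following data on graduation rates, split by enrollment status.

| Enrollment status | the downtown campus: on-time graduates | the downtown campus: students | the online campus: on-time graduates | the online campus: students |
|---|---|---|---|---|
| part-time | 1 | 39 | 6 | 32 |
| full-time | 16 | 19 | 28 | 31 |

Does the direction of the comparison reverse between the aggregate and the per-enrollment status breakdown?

Part-time: the downtown campus 1/39 = 2.6%, the online campus 6/32 = 18.8% → the online campus
Full-time: the downtown campus 16/19 = 84.2%, the online campus 28/31 = 90.3% → the online campus
Overall: the downtown campus 17/58 = 29.3%, the online campus 34/63 = 54.0% → the online campus
The online campus wins overall and in every enrollment group — no reversal.

No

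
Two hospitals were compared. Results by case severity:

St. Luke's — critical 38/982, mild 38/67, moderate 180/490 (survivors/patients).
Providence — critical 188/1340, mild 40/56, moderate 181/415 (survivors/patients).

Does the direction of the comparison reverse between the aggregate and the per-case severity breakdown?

Critical: St. Luke's 38/982 = 3.9%, Providence 188/1340 = 14.0% → Providence
Mild: St. Luke's 38/67 = 56.7%, Providence 40/56 = 71.4% → Providence
Moderate: St. Luke's 180/490 = 36.7%, Providence 181/415 = 43.6% → Providence
Overall: St. Luke's 256/1539 = 16.6%, Providence 409/1811 = 22.6% → Providence
Providence wins overall and in every case group — no reversal.

No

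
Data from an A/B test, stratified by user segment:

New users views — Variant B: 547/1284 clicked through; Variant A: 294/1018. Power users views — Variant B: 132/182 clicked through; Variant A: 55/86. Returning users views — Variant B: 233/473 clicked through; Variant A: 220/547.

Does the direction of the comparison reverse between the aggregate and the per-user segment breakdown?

No

New users: Variant B 547/1284 = 42.6%, Variant A 294/1018 = 28.9% → Variant B
Power users: Variant B 132/182 = 72.5%, Variant A 55/86 = 64.0% → Variant B
Returning users: Variant B 233/473 = 49.3%, Variant A 220/547 = 40.2% → Variant B
Overall: Variant B 912/1939 = 47.0%, Variant A 569/1651 = 34.5% → Variant B
Variant B wins overall and in every user group — no reversal.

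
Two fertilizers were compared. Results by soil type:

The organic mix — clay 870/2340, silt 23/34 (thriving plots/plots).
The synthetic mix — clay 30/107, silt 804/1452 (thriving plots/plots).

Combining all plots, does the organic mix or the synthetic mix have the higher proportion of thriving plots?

Clay: the organic mix 870/2340 = 37.2%, the synthetic mix 30/107 = 28.0% → the organic mix
Silt: the organic mix 23/34 = 67.6%, the synthetic mix 804/1452 = 55.4% → the organic mix
Overall: the organic mix 893/2374 = 37.6%, the synthetic mix 834/1559 = 53.5% → the synthetic mix
(The organic mix wins every soil group but the synthetic mix wins overall — the organic mix's plots skew toward the low-rate clay group.)

the synthetic mix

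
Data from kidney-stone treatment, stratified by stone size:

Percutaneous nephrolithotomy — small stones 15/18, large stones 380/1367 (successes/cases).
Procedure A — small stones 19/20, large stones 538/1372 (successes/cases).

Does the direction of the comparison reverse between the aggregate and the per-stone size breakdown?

Small stones: percutaneous nephrolithotomy 15/18 = 83.3%, Procedure A 19/20 = 95.0% → Procedure A
Large stones: percutaneous nephrolithotomy 380/1367 = 27.8%, Procedure A 538/1372 = 39.2% → Procedure A
Overall: percutaneous nephrolithotomy 395/1385 = 28.5%, Procedure A 557/1392 = 40.0% → Procedure A
Procedure A wins overall and in every stone group — no reversal.

No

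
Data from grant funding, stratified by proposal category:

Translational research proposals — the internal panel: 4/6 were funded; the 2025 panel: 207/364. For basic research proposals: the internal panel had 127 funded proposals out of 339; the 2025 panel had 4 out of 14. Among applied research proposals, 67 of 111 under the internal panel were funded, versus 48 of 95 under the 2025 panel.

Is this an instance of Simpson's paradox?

Translational research: the internal panel 4/6 = 66.7%, the 2025 panel 207/364 = 56.9% → the internal panel
Basic research: the internal panel 127/339 = 37.5%, the 2025 panel 4/14 = 28.6% → the internal panel
Applied research: the internal panel 67/111 = 60.4%, the 2025 panel 48/95 = 50.5% → the internal panel
Overall: the internal panel 198/456 = 43.4%, the 2025 panel 259/473 = 54.8% → the 2025 panel
The internal panel wins each proposal group but the 2025 panel wins overall — the comparison reverses. The internal panel's proposals skew toward basic research, which has a lower base rate.

Yes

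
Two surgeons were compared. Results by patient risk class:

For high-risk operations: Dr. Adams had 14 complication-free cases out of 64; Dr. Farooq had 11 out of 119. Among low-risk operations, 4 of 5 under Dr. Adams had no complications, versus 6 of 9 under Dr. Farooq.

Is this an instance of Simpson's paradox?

High-risk: Dr. Adams 14/64 = 21.9%, Dr. Farooq 11/119 = 9.2% → Dr. Adams
Low-risk: Dr. Adams 4/5 = 80.0%, Dr. Farooq 6/9 = 66.7% → Dr. Adams
Overall: Dr. Adams 18/69 = 26.1%, Dr. Farooq 17/128 = 13.3% → Dr. Adams
Dr. Adams wins overall and in every patient risk group — no reversal.

No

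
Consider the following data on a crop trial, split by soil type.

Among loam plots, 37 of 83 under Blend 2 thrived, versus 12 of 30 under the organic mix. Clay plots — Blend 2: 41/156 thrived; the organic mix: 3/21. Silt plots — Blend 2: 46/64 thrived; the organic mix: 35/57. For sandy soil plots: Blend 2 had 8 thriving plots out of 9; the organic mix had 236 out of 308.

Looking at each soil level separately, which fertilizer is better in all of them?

Loam: Blend 2 37/83 = 44.6%, the organic mix 12/30 = 40.0% → Blend 2
Clay: Blend 2 41/156 = 26.3%, the organic mix 3/21 = 14.3% → Blend 2
Silt: Blend 2 46/64 = 71.9%, the organic mix 35/57 = 61.4% → Blend 2
Sandy soil: Blend 2 8/9 = 88.9%, the organic mix 236/308 = 76.6% → Blend 2
Blend 2 has the higher rate in all 4 groups.

Blend 2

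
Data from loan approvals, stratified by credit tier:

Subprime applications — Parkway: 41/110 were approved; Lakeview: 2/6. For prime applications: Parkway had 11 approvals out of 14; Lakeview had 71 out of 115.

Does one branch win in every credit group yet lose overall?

Yes

Subprime: Parkway 41/110 = 37.3%, Lakeview 2/6 = 33.3% → Parkway
Prime: Parkway 11/14 = 78.6%, Lakeview 71/115 = 61.7% → Parkway
Overall: Parkway 52/124 = 41.9%, Lakeview 73/121 = 60.3% → Lakeview
Parkway wins each credit group but Lakeview wins overall — the comparison reverses. Parkway's applications skew toward subprime, which has a lower base rate.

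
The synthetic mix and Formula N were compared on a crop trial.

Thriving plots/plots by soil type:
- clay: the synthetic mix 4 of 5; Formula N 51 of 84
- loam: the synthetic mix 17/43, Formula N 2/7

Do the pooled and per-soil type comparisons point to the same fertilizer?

Clay: the synthetic mix 4/5 = 80.0%, Formula N 51/84 = 60.7% → the synthetic mix
Loam: the synthetic mix 17/43 = 39.5%, Formula N 2/7 = 28.6% → the synthetic mix
Overall: the synthetic mix 21/48 = 43.8%, Formula N 53/91 = 58.2% → Formula N
The synthetic mix wins each soil group but Formula N wins overall — the comparison reverses. The synthetic mix's plots skew toward loam, which has a lower base rate.

No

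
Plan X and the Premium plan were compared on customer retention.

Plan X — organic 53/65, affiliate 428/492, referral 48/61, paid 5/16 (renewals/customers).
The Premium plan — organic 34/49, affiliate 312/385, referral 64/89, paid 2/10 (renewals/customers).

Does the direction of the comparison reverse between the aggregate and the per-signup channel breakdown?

No

Organic: Plan X 53/65 = 81.5%, the Premium plan 34/49 = 69.4% → Plan X
Affiliate: Plan X 428/492 = 87.0%, the Premium plan 312/385 = 81.0% → Plan X
Referral: Plan X 48/61 = 78.7%, the Premium plan 64/89 = 71.9% → Plan X
Paid: Plan X 5/16 = 31.2%, the Premium plan 2/10 = 20.0% → Plan X
Overall: Plan X 534/634 = 84.2%, the Premium plan 412/533 = 77.3% → Plan X
Plan X wins overall and in every signup group — no reversal.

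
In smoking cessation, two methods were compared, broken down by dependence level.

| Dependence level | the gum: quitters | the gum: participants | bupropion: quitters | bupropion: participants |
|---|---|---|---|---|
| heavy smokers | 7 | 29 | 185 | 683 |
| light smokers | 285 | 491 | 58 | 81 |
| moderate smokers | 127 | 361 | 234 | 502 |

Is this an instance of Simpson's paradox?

Heavy smokers: the gum 7/29 = 24.1%, bupropion 185/683 = 27.1% → bupropion
Light smokers: the gum 285/491 = 58.0%, bupropion 58/81 = 71.6% → bupropion
Moderate smokers: the gum 127/361 = 35.2%, bupropion 234/502 = 46.6% → bupropion
Overall: the gum 419/881 = 47.6%, bupropion 477/1266 = 37.7% → the gum
Bupropion wins each dependence group but the gum wins overall — the comparison reverses. Bupropion's participants skew toward heavy smokers, which has a lower base rate.

Yes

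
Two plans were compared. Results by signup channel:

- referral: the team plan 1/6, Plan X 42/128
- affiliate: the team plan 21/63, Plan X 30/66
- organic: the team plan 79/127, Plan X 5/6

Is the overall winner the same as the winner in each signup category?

No

Referral: the team plan 1/6 = 16.7%, Plan X 42/128 = 32.8% → Plan X
Affiliate: the team plan 21/63 = 33.3%, Plan X 30/66 = 45.5% → Plan X
Organic: the team plan 79/127 = 62.2%, Plan X 5/6 = 83.3% → Plan X
Overall: the team plan 101/196 = 51.5%, Plan X 77/200 = 38.5% → the team plan
Plan X wins each signup group but the team plan wins overall — the comparison reverses. Plan X's customers skew toward referral, which has a lower base rate.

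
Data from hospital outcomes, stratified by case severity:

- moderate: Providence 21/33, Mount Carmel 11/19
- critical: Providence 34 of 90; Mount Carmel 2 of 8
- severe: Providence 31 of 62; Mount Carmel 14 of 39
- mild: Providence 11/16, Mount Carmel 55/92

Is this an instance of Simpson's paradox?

Yes

Moderate: Providence 21/33 = 63.6%, Mount Carmel 11/19 = 57.9% → Providence
Critical: Providence 34/90 = 37.8%, Mount Carmel 2/8 = 25.0% → Providence
Severe: Providence 31/62 = 50.0%, Mount Carmel 14/39 = 35.9% → Providence
Mild: Providence 11/16 = 68.8%, Mount Carmel 55/92 = 59.8% → Providence
Overall: Providence 97/201 = 48.3%, Mount Carmel 82/158 = 51.9% → Mount Carmel
Providence wins each case group but Mount Carmel wins overall — the comparison reverses. Providence's patients skew toward critical, which has a lower base rate.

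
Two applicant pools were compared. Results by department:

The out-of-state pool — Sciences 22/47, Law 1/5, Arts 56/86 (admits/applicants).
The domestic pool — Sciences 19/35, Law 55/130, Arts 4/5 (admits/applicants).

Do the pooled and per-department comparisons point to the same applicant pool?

No

Sciences: the out-of-state pool 22/47 = 46.8%, the domestic pool 19/35 = 54.3% → the domestic pool
Law: the out-of-state pool 1/5 = 20.0%, the domestic pool 55/130 = 42.3% → the domestic pool
Arts: the out-of-state pool 56/86 = 65.1%, the domestic pool 4/5 = 80.0% → the domestic pool
Overall: the out-of-state pool 79/138 = 57.2%, the domestic pool 78/170 = 45.9% → the out-of-state pool
The domestic pool wins each department group but the out-of-state pool wins overall — the comparison reverses. The domestic pool's applicants skew toward Law, which has a lower base rate.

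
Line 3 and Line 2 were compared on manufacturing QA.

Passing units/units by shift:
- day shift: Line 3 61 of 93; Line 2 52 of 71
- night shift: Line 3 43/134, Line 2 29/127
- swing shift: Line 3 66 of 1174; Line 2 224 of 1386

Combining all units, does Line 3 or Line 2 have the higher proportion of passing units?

Day shift: Line 3 61/93 = 65.6%, Line 2 52/71 = 73.2% → Line 2
Night shift: Line 3 43/134 = 32.1%, Line 2 29/127 = 22.8% → Line 3
Swing shift: Line 3 66/1174 = 5.6%, Line 2 224/1386 = 16.2% → Line 2
Overall: Line 3 170/1401 = 12.1%, Line 2 305/1584 = 19.3% → Line 2
(Neither sweeps every shift group, but Line 2 has the higher pooled rate.)

Line 2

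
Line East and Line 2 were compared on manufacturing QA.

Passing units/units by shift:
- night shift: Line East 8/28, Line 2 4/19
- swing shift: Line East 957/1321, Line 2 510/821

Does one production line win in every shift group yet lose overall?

Night shift: Line East 8/28 = 28.6%, Line 2 4/19 = 21.1% → Line East
Swing shift: Line East 957/1321 = 72.4%, Line 2 510/821 = 62.1% → Line East
Overall: Line East 965/1349 = 71.5%, Line 2 514/840 = 61.2% → Line East
Line East wins overall and in every shift group — no reversal.

No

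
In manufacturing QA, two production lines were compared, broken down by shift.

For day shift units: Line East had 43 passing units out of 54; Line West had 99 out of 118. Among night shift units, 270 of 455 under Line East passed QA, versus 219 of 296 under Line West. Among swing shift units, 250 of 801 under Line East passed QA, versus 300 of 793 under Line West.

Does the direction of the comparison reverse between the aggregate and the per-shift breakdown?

No

Day shift: Line East 43/54 = 79.6%, Line West 99/118 = 83.9% → Line West
Night shift: Line East 270/455 = 59.3%, Line West 219/296 = 74.0% → Line West
Swing shift: Line East 250/801 = 31.2%, Line West 300/793 = 37.8% → Line West
Overall: Line East 563/1310 = 43.0%, Line West 618/1207 = 51.2% → Line West
Line West wins overall and in every shift group — no reversal.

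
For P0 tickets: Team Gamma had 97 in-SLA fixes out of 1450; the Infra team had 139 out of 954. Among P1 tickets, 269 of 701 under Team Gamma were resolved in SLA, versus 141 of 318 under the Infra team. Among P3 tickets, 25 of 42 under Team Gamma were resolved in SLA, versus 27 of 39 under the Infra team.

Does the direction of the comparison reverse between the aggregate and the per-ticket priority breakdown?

P0: Team Gamma 97/1450 = 6.7%, the Infra team 139/954 = 14.6% → the Infra team
P1: Team Gamma 269/701 = 38.4%, the Infra team 141/318 = 44.3% → the Infra team
P3: Team Gamma 25/42 = 59.5%, the Infra team 27/39 = 69.2% → the Infra team
Overall: Team Gamma 391/2193 = 17.8%, the Infra team 307/1311 = 23.4% → the Infra team
The Infra team wins overall and in every ticket group — no reversal.

No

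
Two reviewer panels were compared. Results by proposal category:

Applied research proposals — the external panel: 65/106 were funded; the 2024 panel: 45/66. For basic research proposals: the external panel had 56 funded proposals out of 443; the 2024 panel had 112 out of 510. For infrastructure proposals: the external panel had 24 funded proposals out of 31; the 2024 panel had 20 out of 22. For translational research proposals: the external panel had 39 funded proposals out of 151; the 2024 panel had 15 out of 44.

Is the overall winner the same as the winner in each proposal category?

Applied research: the external panel 65/106 = 61.3%, the 2024 panel 45/66 = 68.2% → the 2024 panel
Basic research: the external panel 56/443 = 12.6%, the 2024 panel 112/510 = 22.0% → the 2024 panel
Infrastructure: the external panel 24/31 = 77.4%, the 2024 panel 20/22 = 90.9% → the 2024 panel
Translational research: the external panel 39/151 = 25.8%, the 2024 panel 15/44 = 34.1% → the 2024 panel
Overall: the external panel 184/731 = 25.2%, the 2024 panel 192/642 = 29.9% → the 2024 panel
The 2024 panel wins overall and in every proposal group — no reversal.

Yes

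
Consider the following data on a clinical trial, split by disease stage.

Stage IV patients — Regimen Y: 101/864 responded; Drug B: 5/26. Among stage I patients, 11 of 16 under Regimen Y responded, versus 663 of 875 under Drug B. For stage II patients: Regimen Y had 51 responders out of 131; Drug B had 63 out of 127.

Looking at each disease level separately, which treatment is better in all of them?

Stage IV: Regimen Y 101/864 = 11.7%, Drug B 5/26 = 19.2% → Drug B
Stage I: Regimen Y 11/16 = 68.8%, Drug B 663/875 = 75.8% → Drug B
Stage II: Regimen Y 51/131 = 38.9%, Drug B 63/127 = 49.6% → Drug B
Drug B has the higher rate in all 3 groups.

Drug B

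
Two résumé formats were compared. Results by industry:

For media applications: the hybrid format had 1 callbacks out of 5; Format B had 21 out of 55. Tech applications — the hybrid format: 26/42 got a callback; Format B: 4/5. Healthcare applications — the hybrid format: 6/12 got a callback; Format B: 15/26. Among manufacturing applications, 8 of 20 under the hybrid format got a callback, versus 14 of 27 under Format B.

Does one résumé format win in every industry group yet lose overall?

Media: the hybrid format 1/5 = 20.0%, Format B 21/55 = 38.2% → Format B
Tech: the hybrid format 26/42 = 61.9%, Format B 4/5 = 80.0% → Format B
Healthcare: the hybrid format 6/12 = 50.0%, Format B 15/26 = 57.7% → Format B
Manufacturing: the hybrid format 8/20 = 40.0%, Format B 14/27 = 51.9% → Format B
Overall: the hybrid format 41/79 = 51.9%, Format B 54/113 = 47.8% → the hybrid format
Format B wins each industry group but the hybrid format wins overall — the comparison reverses. Format B's applications skew toward media, which has a lower base rate.

Yes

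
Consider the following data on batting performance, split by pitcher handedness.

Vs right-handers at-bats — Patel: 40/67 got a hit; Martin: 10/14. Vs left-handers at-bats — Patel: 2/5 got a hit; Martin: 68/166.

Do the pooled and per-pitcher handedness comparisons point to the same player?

Vs right-handers: Patel 40/67 = 59.7%, Martin 10/14 = 71.4% → Martin
Vs left-handers: Patel 2/5 = 40.0%, Martin 68/166 = 41.0% → Martin
Overall: Patel 42/72 = 58.3%, Martin 78/180 = 43.3% → Patel
Martin wins each pitcher group but Patel wins overall — the comparison reverses. Martin's at-bats skew toward vs left-handers, which has a lower base rate.

No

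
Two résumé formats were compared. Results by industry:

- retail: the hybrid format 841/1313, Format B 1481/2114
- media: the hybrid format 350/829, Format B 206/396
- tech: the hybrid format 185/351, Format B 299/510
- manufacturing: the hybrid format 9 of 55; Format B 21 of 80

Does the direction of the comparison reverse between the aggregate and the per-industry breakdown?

Retail: the hybrid format 841/1313 = 64.1%, Format B 1481/2114 = 70.1% → Format B
Media: the hybrid format 350/829 = 42.2%, Format B 206/396 = 52.0% → Format B
Tech: the hybrid format 185/351 = 52.7%, Format B 299/510 = 58.6% → Format B
Manufacturing: the hybrid format 9/55 = 16.4%, Format B 21/80 = 26.2% → Format B
Overall: the hybrid format 1385/2548 = 54.4%, Format B 2007/3100 = 64.7% → Format B
Format B wins overall and in every industry group — no reversal.

No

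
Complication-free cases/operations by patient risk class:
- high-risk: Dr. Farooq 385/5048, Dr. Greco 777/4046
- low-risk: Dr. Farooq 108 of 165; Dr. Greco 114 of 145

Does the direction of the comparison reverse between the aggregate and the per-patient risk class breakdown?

High-risk: Dr. Farooq 385/5048 = 7.6%, Dr. Greco 777/4046 = 19.2% → Dr. Greco
Low-risk: Dr. Farooq 108/165 = 65.5%, Dr. Greco 114/145 = 78.6% → Dr. Greco
Overall: Dr. Farooq 493/5213 = 9.5%, Dr. Greco 891/4191 = 21.3% → Dr. Greco
Dr. Greco wins overall and in every patient risk group — no reversal.

No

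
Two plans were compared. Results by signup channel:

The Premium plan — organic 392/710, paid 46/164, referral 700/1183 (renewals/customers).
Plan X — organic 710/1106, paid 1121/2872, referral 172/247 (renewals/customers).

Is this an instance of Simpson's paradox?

Organic: the Premium plan 392/710 = 55.2%, Plan X 710/1106 = 64.2% → Plan X
Paid: the Premium plan 46/164 = 28.0%, Plan X 1121/2872 = 39.0% → Plan X
Referral: the Premium plan 700/1183 = 59.2%, Plan X 172/247 = 69.6% → Plan X
Overall: the Premium plan 1138/2057 = 55.3%, Plan X 2003/4225 = 47.4% → the Premium plan
Plan X wins each signup group but the Premium plan wins overall — the comparison reverses. Plan X's customers skew toward paid, which has a lower base rate.

Yes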